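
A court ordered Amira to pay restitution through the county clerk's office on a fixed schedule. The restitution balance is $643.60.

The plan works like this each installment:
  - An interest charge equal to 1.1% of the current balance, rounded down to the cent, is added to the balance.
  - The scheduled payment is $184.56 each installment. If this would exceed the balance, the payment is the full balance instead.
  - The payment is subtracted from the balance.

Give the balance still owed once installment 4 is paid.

$0.00

# | Opening | Interest | Payment | End bal
1 | $643.60 | $7.07 | $184.56 | $466.11
2 | $466.11 | $5.12 | $184.56 | $286.67
3 | $286.67 | $3.15 | $184.56 | $105.26
4 | $105.26 | $1.15 | $106.41 | $0.00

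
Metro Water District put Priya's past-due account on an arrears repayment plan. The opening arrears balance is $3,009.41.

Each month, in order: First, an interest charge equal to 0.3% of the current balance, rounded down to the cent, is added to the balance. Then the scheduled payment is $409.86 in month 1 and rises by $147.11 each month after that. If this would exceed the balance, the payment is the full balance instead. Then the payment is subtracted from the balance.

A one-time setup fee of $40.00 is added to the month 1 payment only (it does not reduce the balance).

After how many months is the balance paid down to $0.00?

# | Opening | Interest | Payment | Fee | End bal
1 | $3,009.41 | $9.02 | $409.86 | $40.00 | $2,608.57
2 | $2,608.57 | $7.82 | $556.97 | — | $2,059.42
3 | $2,059.42 | $6.17 | $704.08 | — | $1,361.51
4 | $1,361.51 | $4.08 | $851.19 | — | $514.40
5 | $514.40 | $1.54 | $515.94 | — | $0.00
Balance reaches $0.00 in month 5.

5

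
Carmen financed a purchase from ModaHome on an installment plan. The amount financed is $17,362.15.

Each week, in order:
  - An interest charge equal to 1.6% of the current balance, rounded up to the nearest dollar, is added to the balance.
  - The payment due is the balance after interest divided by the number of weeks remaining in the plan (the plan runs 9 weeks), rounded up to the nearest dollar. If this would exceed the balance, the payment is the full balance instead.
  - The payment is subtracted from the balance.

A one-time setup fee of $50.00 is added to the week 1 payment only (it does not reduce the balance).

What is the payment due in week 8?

$2,191.00

Week 1: opening $17,362.15; interest $278.00 → $17,640.15; payment $1,961.00 (+ $50.00 fee); balance $15,679.15
Week 2: opening $15,679.15; interest $251.00 → $15,930.15; payment $1,992.00; balance $13,938.15
Week 3: opening $13,938.15; interest $224.00 → $14,162.15; payment $2,024.00; balance $12,138.15
Week 4: opening $12,138.15; interest $195.00 → $12,333.15; payment $2,056.00; balance $10,277.15
Week 5: opening $10,277.15; interest $165.00 → $10,442.15; payment $2,089.00; balance $8,353.15
Week 6: opening $8,353.15; interest $134.00 → $8,487.15; payment $2,122.00; balance $6,365.15
Week 7: opening $6,365.15; interest $102.00 → $6,467.15; payment $2,156.00; balance $4,311.15
Week 8: opening $4,311.15; interest $69.00 → $4,380.15; payment $2,191.00; balance $2,189.15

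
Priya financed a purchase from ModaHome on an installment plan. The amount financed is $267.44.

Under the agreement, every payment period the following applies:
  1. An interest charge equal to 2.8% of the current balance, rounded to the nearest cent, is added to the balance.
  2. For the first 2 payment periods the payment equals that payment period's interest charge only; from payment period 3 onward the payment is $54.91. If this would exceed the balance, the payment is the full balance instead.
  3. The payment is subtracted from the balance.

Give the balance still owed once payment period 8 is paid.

$0.00

Payment period 1: $267.44 +$7.49 interest = $274.93; pay $7.49 → $267.44
Payment period 2: $267.44 +$7.49 interest = $274.93; pay $7.49 → $267.44
Payment period 3: $267.44 +$7.49 interest = $274.93; pay $54.91 → $220.02
Payment period 4: $220.02 +$6.16 interest = $226.18; pay $54.91 → $171.27
Payment period 5: $171.27 +$4.80 interest = $176.07; pay $54.91 → $121.16
Payment period 6: $121.16 +$3.39 interest = $124.55; pay $54.91 → $69.64
Payment period 7: $69.64 +$1.95 interest = $71.59; pay $54.91 → $16.68
Payment period 8: $16.68 +$0.47 interest = $17.15; pay $17.15 → $0.00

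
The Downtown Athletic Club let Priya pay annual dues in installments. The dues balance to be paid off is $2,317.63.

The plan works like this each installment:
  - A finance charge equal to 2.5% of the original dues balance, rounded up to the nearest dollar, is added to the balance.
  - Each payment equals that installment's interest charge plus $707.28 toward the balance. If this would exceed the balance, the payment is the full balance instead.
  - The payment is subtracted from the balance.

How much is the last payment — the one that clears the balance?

Installment 1: $2,317.63 +$58.00 interest = $2,375.63; pay $765.28 → $1,610.35
Installment 2: $1,610.35 +$58.00 interest = $1,668.35; pay $765.28 → $903.07
Installment 3: $903.07 +$58.00 interest = $961.07; pay $765.28 → $195.79
Installment 4: $195.79 +$58.00 interest = $253.79; pay $253.79 → $0.00

$253.79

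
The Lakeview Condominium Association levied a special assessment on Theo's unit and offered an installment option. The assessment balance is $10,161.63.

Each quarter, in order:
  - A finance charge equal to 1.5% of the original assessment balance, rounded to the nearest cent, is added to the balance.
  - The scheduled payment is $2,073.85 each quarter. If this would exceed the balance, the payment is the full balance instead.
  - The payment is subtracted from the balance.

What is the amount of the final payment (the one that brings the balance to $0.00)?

$706.90

# | Opening | Interest | Payment | End bal
1 | $10,161.63 | $152.42 | $2,073.85 | $8,240.20
2 | $8,240.20 | $152.42 | $2,073.85 | $6,318.77
3 | $6,318.77 | $152.42 | $2,073.85 | $4,397.34
4 | $4,397.34 | $152.42 | $2,073.85 | $2,475.91
5 | $2,475.91 | $152.42 | $2,073.85 | $554.48
6 | $554.48 | $152.42 | $706.90 | $0.00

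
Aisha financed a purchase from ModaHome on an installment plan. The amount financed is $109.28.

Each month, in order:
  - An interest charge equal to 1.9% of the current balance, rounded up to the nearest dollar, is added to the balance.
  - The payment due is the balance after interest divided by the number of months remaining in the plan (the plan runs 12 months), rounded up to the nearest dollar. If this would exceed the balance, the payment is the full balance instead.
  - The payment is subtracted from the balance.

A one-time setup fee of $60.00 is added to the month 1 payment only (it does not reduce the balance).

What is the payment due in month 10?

Month 1: opening $109.28; interest $3.00 → $112.28; payment $10.00 (+ $60.00 fee); balance $102.28
Month 2: opening $102.28; interest $2.00 → $104.28; payment $10.00; balance $94.28
Month 3: opening $94.28; interest $2.00 → $96.28; payment $10.00; balance $86.28
Month 4: opening $86.28; interest $2.00 → $88.28; payment $10.00; balance $78.28
Month 5: opening $78.28; interest $2.00 → $80.28; payment $11.00; balance $69.28
Month 6: opening $69.28; interest $2.00 → $71.28; payment $11.00; balance $60.28
Month 7: opening $60.28; interest $2.00 → $62.28; payment $11.00; balance $51.28
Month 8: opening $51.28; interest $1.00 → $52.28; payment $11.00; balance $41.28
Month 9: opening $41.28; interest $1.00 → $42.28; payment $11.00; balance $31.28
Month 10: opening $31.28; interest $1.00 → $32.28; payment $11.00; balance $21.28

$11.00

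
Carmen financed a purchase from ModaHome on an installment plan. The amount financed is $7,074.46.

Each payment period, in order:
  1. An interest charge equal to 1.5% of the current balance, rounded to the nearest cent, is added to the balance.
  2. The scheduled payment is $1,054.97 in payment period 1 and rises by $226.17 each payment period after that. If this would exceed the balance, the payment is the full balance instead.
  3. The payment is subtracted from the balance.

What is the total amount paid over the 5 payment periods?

Payment period 1: opening $7,074.46; interest $106.12 → $7,180.58; payment $1,054.97; balance $6,125.61
Payment period 2: opening $6,125.61; interest $91.88 → $6,217.49; payment $1,281.14; balance $4,936.35
Payment period 3: opening $4,936.35; interest $74.05 → $5,010.40; payment $1,507.31; balance $3,503.09
Payment period 4: opening $3,503.09; interest $52.55 → $3,555.64; payment $1,733.48; balance $1,822.16
Payment period 5: opening $1,822.16; interest $27.33 → $1,849.49; payment $1,849.49; balance $0.00
Total paid: $7,426.39

$7,426.39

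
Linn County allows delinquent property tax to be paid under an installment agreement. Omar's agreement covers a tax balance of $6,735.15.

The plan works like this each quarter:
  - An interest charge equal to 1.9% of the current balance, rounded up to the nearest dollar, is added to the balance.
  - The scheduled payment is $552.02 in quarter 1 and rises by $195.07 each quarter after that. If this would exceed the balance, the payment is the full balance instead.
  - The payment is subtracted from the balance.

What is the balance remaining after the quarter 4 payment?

# | Opening | Interest | Payment | End bal
1 | $6,735.15 | $128.00 | $552.02 | $6,311.13
2 | $6,311.13 | $120.00 | $747.09 | $5,684.04
3 | $5,684.04 | $108.00 | $942.16 | $4,849.88
4 | $4,849.88 | $93.00 | $1,137.23 | $3,805.65

$3,805.65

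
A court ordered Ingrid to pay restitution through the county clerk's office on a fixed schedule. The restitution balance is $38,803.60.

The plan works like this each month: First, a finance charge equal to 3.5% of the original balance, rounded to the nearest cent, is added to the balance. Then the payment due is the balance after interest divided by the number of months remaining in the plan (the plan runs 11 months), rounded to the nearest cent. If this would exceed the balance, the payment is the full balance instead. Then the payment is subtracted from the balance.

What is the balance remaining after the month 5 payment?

Month 1: opening $38,803.60; interest $1,358.13 → $40,161.73; payment $3,651.07; balance $36,510.66
Month 2: opening $36,510.66; interest $1,358.13 → $37,868.79; payment $3,786.88; balance $34,081.91
Month 3: opening $34,081.91; interest $1,358.13 → $35,440.04; payment $3,937.78; balance $31,502.26
Month 4: opening $31,502.26; interest $1,358.13 → $32,860.39; payment $4,107.55; balance $28,752.84
Month 5: opening $28,752.84; interest $1,358.13 → $30,110.97; payment $4,301.57; balance $25,809.40

$25,809.40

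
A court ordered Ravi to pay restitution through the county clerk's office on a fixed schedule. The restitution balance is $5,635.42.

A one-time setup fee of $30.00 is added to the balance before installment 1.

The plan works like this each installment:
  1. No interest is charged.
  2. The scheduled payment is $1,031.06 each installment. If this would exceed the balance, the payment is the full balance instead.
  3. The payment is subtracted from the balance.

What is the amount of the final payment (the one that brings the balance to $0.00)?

Installment 1: opening $5,665.42; payment $1,031.06; balance $4,634.36
Installment 2: opening $4,634.36; payment $1,031.06; balance $3,603.30
Installment 3: opening $3,603.30; payment $1,031.06; balance $2,572.24
Installment 4: opening $2,572.24; payment $1,031.06; balance $1,541.18
Installment 5: opening $1,541.18; payment $1,031.06; balance $510.12
Installment 6: opening $510.12; payment $510.12; balance $0.00

$510.12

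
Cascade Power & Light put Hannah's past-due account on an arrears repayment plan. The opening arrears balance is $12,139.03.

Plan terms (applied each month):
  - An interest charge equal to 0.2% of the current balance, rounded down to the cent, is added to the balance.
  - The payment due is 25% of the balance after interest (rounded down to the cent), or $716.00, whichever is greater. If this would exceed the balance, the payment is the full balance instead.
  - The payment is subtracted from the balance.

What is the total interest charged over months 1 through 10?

Month 1: $12,139.03 +$24.27 interest = $12,163.30; pay $3,040.82 → $9,122.48
Month 2: $9,122.48 +$18.24 interest = $9,140.72; pay $2,285.18 → $6,855.54
Month 3: $6,855.54 +$13.71 interest = $6,869.25; pay $1,717.31 → $5,151.94
Month 4: $5,151.94 +$10.30 interest = $5,162.24; pay $1,290.56 → $3,871.68
Month 5: $3,871.68 +$7.74 interest = $3,879.42; pay $969.85 → $2,909.57
Month 6: $2,909.57 +$5.81 interest = $2,915.38; pay $728.84 → $2,186.54
Month 7: $2,186.54 +$4.37 interest = $2,190.91; pay $716.00 → $1,474.91
Month 8: $1,474.91 +$2.94 interest = $1,477.85; pay $716.00 → $761.85
Month 9: $761.85 +$1.52 interest = $763.37; pay $716.00 → $47.37
Month 10: $47.37 +$0.09 interest = $47.46; pay $47.46 → $0.00
Total interest: $24.27 + $18.24 + $13.71 + $10.30 + $7.74 + $5.81 + $4.37 + $2.94 + $1.52 + $0.09 = $88.99

$88.99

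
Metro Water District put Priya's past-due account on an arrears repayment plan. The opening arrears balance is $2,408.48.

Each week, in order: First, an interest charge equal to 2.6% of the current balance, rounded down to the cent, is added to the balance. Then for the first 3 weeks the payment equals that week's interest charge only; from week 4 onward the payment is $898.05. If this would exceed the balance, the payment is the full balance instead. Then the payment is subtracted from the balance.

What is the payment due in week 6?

$734.50

Week 1: $2,408.48 +$62.62 interest = $2,471.10; pay $62.62 → $2,408.48
Week 2: $2,408.48 +$62.62 interest = $2,471.10; pay $62.62 → $2,408.48
Week 3: $2,408.48 +$62.62 interest = $2,471.10; pay $62.62 → $2,408.48
Week 4: $2,408.48 +$62.62 interest = $2,471.10; pay $898.05 → $1,573.05
Week 5: $1,573.05 +$40.89 interest = $1,613.94; pay $898.05 → $715.89
Week 6: $715.89 +$18.61 interest = $734.50; pay $734.50 → $0.00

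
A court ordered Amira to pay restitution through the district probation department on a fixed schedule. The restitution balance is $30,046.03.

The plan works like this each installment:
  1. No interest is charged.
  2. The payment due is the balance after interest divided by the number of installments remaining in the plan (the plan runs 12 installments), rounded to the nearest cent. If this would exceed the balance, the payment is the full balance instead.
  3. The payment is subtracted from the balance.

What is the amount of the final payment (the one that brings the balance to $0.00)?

Installment 1: opening $30,046.03; payment $2,503.84; balance $27,542.19
Installment 2: opening $27,542.19; payment $2,503.84; balance $25,038.35
Installment 3: opening $25,038.35; payment $2,503.84; balance $22,534.51
Installment 4: opening $22,534.51; payment $2,503.83; balance $20,030.68
Installment 5: opening $20,030.68; payment $2,503.84; balance $17,526.84
Installment 6: opening $17,526.84; payment $2,503.83; balance $15,023.01
Installment 7: opening $15,023.01; payment $2,503.84; balance $12,519.17
Installment 8: opening $12,519.17; payment $2,503.83; balance $10,015.34
Installment 9: opening $10,015.34; payment $2,503.84; balance $7,511.50
Installment 10: opening $7,511.50; payment $2,503.83; balance $5,007.67
Installment 11: opening $5,007.67; payment $2,503.84; balance $2,503.83
Installment 12: opening $2,503.83; payment $2,503.83; balance $0.00

$2,503.83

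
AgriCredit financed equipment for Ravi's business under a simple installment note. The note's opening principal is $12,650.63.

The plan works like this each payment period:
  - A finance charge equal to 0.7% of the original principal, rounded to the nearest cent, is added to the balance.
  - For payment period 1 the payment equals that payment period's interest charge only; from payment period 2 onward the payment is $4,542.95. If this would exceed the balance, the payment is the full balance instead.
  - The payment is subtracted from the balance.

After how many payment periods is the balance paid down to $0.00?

Payment period 1: $12,650.63 +$88.55 interest = $12,739.18; pay $88.55 → $12,650.63
Payment period 2: $12,650.63 +$88.55 interest = $12,739.18; pay $4,542.95 → $8,196.23
Payment period 3: $8,196.23 +$88.55 interest = $8,284.78; pay $4,542.95 → $3,741.83
Payment period 4: $3,741.83 +$88.55 interest = $3,830.38; pay $3,830.38 → $0.00
Balance reaches $0.00 in payment period 4.

4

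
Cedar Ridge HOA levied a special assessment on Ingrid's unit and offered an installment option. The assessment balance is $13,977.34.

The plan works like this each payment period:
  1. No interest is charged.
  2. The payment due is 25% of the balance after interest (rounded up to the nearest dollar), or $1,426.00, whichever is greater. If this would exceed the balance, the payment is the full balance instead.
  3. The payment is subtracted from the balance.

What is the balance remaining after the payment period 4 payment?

$4,421.34

Payment period 1: opening $13,977.34; payment $3,495.00; balance $10,482.34
Payment period 2: opening $10,482.34; payment $2,621.00; balance $7,861.34
Payment period 3: opening $7,861.34; payment $1,966.00; balance $5,895.34
Payment period 4: opening $5,895.34; payment $1,474.00; balance $4,421.34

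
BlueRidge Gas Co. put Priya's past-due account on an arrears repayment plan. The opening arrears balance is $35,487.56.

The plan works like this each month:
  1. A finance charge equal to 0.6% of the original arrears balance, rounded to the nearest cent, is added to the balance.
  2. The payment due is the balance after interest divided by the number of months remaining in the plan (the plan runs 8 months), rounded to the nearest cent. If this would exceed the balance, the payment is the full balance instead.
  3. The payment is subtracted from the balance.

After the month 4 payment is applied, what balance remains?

Month 1: $35,487.56 +$212.93 interest = $35,700.49; pay $4,462.56 → $31,237.93
Month 2: $31,237.93 +$212.93 interest = $31,450.86; pay $4,492.98 → $26,957.88
Month 3: $26,957.88 +$212.93 interest = $27,170.81; pay $4,528.47 → $22,642.34
Month 4: $22,642.34 +$212.93 interest = $22,855.27; pay $4,571.05 → $18,284.22

$18,284.22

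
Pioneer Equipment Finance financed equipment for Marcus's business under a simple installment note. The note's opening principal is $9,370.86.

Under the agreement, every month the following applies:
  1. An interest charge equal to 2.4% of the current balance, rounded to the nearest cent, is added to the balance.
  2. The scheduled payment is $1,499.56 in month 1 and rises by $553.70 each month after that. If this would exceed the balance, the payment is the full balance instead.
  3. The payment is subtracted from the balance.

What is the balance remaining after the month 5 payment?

Month 1: $9,370.86 +$224.90 interest = $9,595.76; pay $1,499.56 → $8,096.20
Month 2: $8,096.20 +$194.31 interest = $8,290.51; pay $2,053.26 → $6,237.25
Month 3: $6,237.25 +$149.69 interest = $6,386.94; pay $2,606.96 → $3,779.98
Month 4: $3,779.98 +$90.72 interest = $3,870.70; pay $3,160.66 → $710.04
Month 5: $710.04 +$17.04 interest = $727.08; pay $727.08 → $0.00

$0.00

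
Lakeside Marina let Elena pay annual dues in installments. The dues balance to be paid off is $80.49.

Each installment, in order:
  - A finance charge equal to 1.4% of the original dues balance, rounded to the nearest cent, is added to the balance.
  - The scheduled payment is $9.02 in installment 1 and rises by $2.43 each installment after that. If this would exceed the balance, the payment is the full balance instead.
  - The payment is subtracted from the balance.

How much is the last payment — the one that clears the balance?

$17.87

Installment 1: opening $80.49; interest $1.13 → $81.62; payment $9.02; balance $72.60
Installment 2: opening $72.60; interest $1.13 → $73.73; payment $11.45; balance $62.28
Installment 3: opening $62.28; interest $1.13 → $63.41; payment $13.88; balance $49.53
Installment 4: opening $49.53; interest $1.13 → $50.66; payment $16.31; balance $34.35
Installment 5: opening $34.35; interest $1.13 → $35.48; payment $18.74; balance $16.74
Installment 6: opening $16.74; interest $1.13 → $17.87; payment $17.87; balance $0.00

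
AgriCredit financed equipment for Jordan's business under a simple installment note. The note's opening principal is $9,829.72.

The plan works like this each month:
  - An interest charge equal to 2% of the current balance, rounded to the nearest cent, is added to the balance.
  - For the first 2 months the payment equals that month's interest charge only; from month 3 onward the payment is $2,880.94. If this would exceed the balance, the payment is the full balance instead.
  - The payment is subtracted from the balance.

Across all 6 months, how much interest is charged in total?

Month 1: opening $9,829.72; interest $196.59 → $10,026.31; payment $196.59; balance $9,829.72
Month 2: opening $9,829.72; interest $196.59 → $10,026.31; payment $196.59; balance $9,829.72
Month 3: opening $9,829.72; interest $196.59 → $10,026.31; payment $2,880.94; balance $7,145.37
Month 4: opening $7,145.37; interest $142.91 → $7,288.28; payment $2,880.94; balance $4,407.34
Month 5: opening $4,407.34; interest $88.15 → $4,495.49; payment $2,880.94; balance $1,614.55
Month 6: opening $1,614.55; interest $32.29 → $1,646.84; payment $1,646.84; balance $0.00
Total interest: $196.59 + $196.59 + $196.59 + $142.91 + $88.15 + $32.29 = $853.12

$853.12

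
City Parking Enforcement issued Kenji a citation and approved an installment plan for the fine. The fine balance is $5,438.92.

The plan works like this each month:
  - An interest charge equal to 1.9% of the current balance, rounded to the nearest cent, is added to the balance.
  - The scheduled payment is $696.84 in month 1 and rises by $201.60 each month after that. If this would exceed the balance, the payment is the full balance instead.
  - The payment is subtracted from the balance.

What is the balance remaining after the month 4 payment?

$1,771.40

# | Opening | Interest | Payment | End bal
1 | $5,438.92 | $103.34 | $696.84 | $4,845.42
2 | $4,845.42 | $92.06 | $898.44 | $4,039.04
3 | $4,039.04 | $76.74 | $1,100.04 | $3,015.74
4 | $3,015.74 | $57.30 | $1,301.64 | $1,771.40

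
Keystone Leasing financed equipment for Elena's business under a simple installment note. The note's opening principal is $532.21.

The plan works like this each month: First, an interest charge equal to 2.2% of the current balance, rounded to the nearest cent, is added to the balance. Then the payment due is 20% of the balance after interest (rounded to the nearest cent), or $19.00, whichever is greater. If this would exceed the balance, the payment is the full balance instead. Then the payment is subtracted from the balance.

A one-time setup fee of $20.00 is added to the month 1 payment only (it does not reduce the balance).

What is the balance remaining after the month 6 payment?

$158.98

Month 1: opening $532.21; interest $11.71 → $543.92; payment $108.78 (+ $20.00 fee); balance $435.14
Month 2: opening $435.14; interest $9.57 → $444.71; payment $88.94; balance $355.77
Month 3: opening $355.77; interest $7.83 → $363.60; payment $72.72; balance $290.88
Month 4: opening $290.88; interest $6.40 → $297.28; payment $59.46; balance $237.82
Month 5: opening $237.82; interest $5.23 → $243.05; payment $48.61; balance $194.44
Month 6: opening $194.44; interest $4.28 → $198.72; payment $39.74; balance $158.98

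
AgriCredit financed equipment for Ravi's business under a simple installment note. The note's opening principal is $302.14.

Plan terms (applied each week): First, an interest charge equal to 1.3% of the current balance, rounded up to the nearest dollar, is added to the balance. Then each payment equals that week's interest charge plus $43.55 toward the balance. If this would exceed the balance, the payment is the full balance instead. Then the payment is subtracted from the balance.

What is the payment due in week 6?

# | Opening | Interest | Payment | End bal
1 | $302.14 | $4.00 | $47.55 | $258.59
2 | $258.59 | $4.00 | $47.55 | $215.04
3 | $215.04 | $3.00 | $46.55 | $171.49
4 | $171.49 | $3.00 | $46.55 | $127.94
5 | $127.94 | $2.00 | $45.55 | $84.39
6 | $84.39 | $2.00 | $45.55 | $40.84

$45.55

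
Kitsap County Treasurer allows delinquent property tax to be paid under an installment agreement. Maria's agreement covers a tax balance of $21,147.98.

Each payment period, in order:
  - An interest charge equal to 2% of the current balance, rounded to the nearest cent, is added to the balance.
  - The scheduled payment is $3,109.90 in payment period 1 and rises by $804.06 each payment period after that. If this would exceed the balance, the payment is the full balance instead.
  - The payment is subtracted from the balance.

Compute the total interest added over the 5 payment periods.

$1,404.13

Payment period 1: $21,147.98 +$422.96 interest = $21,570.94; pay $3,109.90 → $18,461.04
Payment period 2: $18,461.04 +$369.22 interest = $18,830.26; pay $3,913.96 → $14,916.30
Payment period 3: $14,916.30 +$298.33 interest = $15,214.63; pay $4,718.02 → $10,496.61
Payment period 4: $10,496.61 +$209.93 interest = $10,706.54; pay $5,522.08 → $5,184.46
Payment period 5: $5,184.46 +$103.69 interest = $5,288.15; pay $5,288.15 → $0.00
Total interest: $422.96 + $369.22 + $298.33 + $209.93 + $103.69 = $1,404.13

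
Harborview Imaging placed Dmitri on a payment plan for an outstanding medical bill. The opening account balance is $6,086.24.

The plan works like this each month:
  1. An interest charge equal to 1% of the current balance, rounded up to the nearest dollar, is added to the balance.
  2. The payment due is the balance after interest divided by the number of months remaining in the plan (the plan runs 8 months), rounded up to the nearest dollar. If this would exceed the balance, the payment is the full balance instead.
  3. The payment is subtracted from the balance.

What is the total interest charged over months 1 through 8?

$284.00

Month 1: opening $6,086.24; interest $61.00 → $6,147.24; payment $769.00; balance $5,378.24
Month 2: opening $5,378.24; interest $54.00 → $5,432.24; payment $777.00; balance $4,655.24
Month 3: opening $4,655.24; interest $47.00 → $4,702.24; payment $784.00; balance $3,918.24
Month 4: opening $3,918.24; interest $40.00 → $3,958.24; payment $792.00; balance $3,166.24
Month 5: opening $3,166.24; interest $32.00 → $3,198.24; payment $800.00; balance $2,398.24
Month 6: opening $2,398.24; interest $24.00 → $2,422.24; payment $808.00; balance $1,614.24
Month 7: opening $1,614.24; interest $17.00 → $1,631.24; payment $816.00; balance $815.24
Month 8: opening $815.24; interest $9.00 → $824.24; payment $824.24; balance $0.00
Total interest: $61.00 + $54.00 + $47.00 + $40.00 + $32.00 + $24.00 + $17.00 + $9.00 = $284.00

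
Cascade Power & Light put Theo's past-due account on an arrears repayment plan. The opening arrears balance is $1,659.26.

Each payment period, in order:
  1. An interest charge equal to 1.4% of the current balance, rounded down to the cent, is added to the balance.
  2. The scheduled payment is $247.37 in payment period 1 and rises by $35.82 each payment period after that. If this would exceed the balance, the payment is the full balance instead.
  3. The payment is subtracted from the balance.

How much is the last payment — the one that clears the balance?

# | Opening | Interest | Payment | End bal
1 | $1,659.26 | $23.22 | $247.37 | $1,435.11
2 | $1,435.11 | $20.09 | $283.19 | $1,172.01
3 | $1,172.01 | $16.40 | $319.01 | $869.40
4 | $869.40 | $12.17 | $354.83 | $526.74
5 | $526.74 | $7.37 | $390.65 | $143.46
6 | $143.46 | $2.00 | $145.46 | $0.00

$145.46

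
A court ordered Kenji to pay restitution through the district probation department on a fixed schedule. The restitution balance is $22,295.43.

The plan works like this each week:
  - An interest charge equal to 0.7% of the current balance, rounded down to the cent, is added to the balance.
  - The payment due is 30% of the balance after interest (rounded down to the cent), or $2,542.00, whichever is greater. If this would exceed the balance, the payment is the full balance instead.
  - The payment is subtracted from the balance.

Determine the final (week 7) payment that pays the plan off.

$296.74

Week 1: opening $22,295.43; interest $156.06 → $22,451.49; payment $6,735.44; balance $15,716.05
Week 2: opening $15,716.05; interest $110.01 → $15,826.06; payment $4,747.81; balance $11,078.25
Week 3: opening $11,078.25; interest $77.54 → $11,155.79; payment $3,346.73; balance $7,809.06
Week 4: opening $7,809.06; interest $54.66 → $7,863.72; payment $2,542.00; balance $5,321.72
Week 5: opening $5,321.72; interest $37.25 → $5,358.97; payment $2,542.00; balance $2,816.97
Week 6: opening $2,816.97; interest $19.71 → $2,836.68; payment $2,542.00; balance $294.68
Week 7: opening $294.68; interest $2.06 → $296.74; payment $296.74; balance $0.00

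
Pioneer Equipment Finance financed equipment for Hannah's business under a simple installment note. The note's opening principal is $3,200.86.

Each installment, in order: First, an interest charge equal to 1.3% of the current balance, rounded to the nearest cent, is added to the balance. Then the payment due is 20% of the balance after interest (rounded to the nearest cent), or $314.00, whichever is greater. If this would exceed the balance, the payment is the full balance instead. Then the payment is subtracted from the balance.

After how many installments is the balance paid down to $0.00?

9

Installment 1: opening $3,200.86; interest $41.61 → $3,242.47; payment $648.49; balance $2,593.98
Installment 2: opening $2,593.98; interest $33.72 → $2,627.70; payment $525.54; balance $2,102.16
Installment 3: opening $2,102.16; interest $27.33 → $2,129.49; payment $425.90; balance $1,703.59
Installment 4: opening $1,703.59; interest $22.15 → $1,725.74; payment $345.15; balance $1,380.59
Installment 5: opening $1,380.59; interest $17.95 → $1,398.54; payment $314.00; balance $1,084.54
Installment 6: opening $1,084.54; interest $14.10 → $1,098.64; payment $314.00; balance $784.64
Installment 7: opening $784.64; interest $10.20 → $794.84; payment $314.00; balance $480.84
Installment 8: opening $480.84; interest $6.25 → $487.09; payment $314.00; balance $173.09
Installment 9: opening $173.09; interest $2.25 → $175.34; payment $175.34; balance $0.00
Balance reaches $0.00 in installment 9.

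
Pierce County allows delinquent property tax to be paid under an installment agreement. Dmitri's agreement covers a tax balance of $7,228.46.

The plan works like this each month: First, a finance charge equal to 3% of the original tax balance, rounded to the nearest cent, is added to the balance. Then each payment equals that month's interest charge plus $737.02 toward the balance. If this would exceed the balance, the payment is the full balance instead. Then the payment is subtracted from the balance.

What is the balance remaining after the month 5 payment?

$3,543.36

# | Opening | Interest | Payment | End bal
1 | $7,228.46 | $216.85 | $953.87 | $6,491.44
2 | $6,491.44 | $216.85 | $953.87 | $5,754.42
3 | $5,754.42 | $216.85 | $953.87 | $5,017.40
4 | $5,017.40 | $216.85 | $953.87 | $4,280.38
5 | $4,280.38 | $216.85 | $953.87 | $3,543.36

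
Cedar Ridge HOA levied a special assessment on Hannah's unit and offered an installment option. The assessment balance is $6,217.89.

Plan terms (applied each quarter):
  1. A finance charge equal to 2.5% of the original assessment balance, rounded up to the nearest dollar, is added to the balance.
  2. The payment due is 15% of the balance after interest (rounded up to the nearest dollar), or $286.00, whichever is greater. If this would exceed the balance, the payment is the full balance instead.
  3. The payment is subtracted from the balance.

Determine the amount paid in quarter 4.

Quarter 1: $6,217.89 +$156.00 interest = $6,373.89; pay $957.00 → $5,416.89
Quarter 2: $5,416.89 +$156.00 interest = $5,572.89; pay $836.00 → $4,736.89
Quarter 3: $4,736.89 +$156.00 interest = $4,892.89; pay $734.00 → $4,158.89
Quarter 4: $4,158.89 +$156.00 interest = $4,314.89; pay $648.00 → $3,666.89

$648.00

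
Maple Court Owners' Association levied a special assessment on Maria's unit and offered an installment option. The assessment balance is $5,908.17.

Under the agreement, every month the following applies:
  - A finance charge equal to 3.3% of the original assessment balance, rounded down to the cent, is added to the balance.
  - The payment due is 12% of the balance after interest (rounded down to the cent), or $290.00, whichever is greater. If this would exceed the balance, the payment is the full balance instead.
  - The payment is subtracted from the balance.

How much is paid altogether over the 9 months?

$4,815.74

# | Opening | Interest | Payment | End bal
1 | $5,908.17 | $194.96 | $732.37 | $5,370.76
2 | $5,370.76 | $194.96 | $667.88 | $4,897.84
3 | $4,897.84 | $194.96 | $611.13 | $4,481.67
4 | $4,481.67 | $194.96 | $561.19 | $4,115.44
5 | $4,115.44 | $194.96 | $517.24 | $3,793.16
6 | $3,793.16 | $194.96 | $478.57 | $3,509.55
7 | $3,509.55 | $194.96 | $444.54 | $3,259.97
8 | $3,259.97 | $194.96 | $414.59 | $3,040.34
9 | $3,040.34 | $194.96 | $388.23 | $2,847.07
Total paid: $4,815.74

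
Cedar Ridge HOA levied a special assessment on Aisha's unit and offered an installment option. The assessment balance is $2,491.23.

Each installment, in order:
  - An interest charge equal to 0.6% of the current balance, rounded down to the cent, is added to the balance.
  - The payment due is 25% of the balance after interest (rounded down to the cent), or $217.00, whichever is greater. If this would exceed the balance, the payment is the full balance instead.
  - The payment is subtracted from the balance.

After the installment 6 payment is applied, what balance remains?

Installment 1: opening $2,491.23; interest $14.94 → $2,506.17; payment $626.54; balance $1,879.63
Installment 2: opening $1,879.63; interest $11.27 → $1,890.90; payment $472.72; balance $1,418.18
Installment 3: opening $1,418.18; interest $8.50 → $1,426.68; payment $356.67; balance $1,070.01
Installment 4: opening $1,070.01; interest $6.42 → $1,076.43; payment $269.10; balance $807.33
Installment 5: opening $807.33; interest $4.84 → $812.17; payment $217.00; balance $595.17
Installment 6: opening $595.17; interest $3.57 → $598.74; payment $217.00; balance $381.74

$381.74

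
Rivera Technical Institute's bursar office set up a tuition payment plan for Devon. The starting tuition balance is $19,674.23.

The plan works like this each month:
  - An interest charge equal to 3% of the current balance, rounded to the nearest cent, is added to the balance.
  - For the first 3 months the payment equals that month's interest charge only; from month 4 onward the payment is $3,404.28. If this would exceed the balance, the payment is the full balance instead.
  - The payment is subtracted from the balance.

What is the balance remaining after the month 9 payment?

$1,471.79

Month 1: opening $19,674.23; interest $590.23 → $20,264.46; payment $590.23; balance $19,674.23
Month 2: opening $19,674.23; interest $590.23 → $20,264.46; payment $590.23; balance $19,674.23
Month 3: opening $19,674.23; interest $590.23 → $20,264.46; payment $590.23; balance $19,674.23
Month 4: opening $19,674.23; interest $590.23 → $20,264.46; payment $3,404.28; balance $16,860.18
Month 5: opening $16,860.18; interest $505.81 → $17,365.99; payment $3,404.28; balance $13,961.71
Month 6: opening $13,961.71; interest $418.85 → $14,380.56; payment $3,404.28; balance $10,976.28
Month 7: opening $10,976.28; interest $329.29 → $11,305.57; payment $3,404.28; balance $7,901.29
Month 8: opening $7,901.29; interest $237.04 → $8,138.33; payment $3,404.28; balance $4,734.05
Month 9: opening $4,734.05; interest $142.02 → $4,876.07; payment $3,404.28; balance $1,471.79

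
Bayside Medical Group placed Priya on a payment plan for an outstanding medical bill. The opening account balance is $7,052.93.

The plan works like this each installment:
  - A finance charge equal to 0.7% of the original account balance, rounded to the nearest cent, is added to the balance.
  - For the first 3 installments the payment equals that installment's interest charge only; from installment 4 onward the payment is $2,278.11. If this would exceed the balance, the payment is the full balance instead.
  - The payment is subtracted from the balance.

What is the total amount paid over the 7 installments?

$7,398.52

Installment 1: $7,052.93 +$49.37 interest = $7,102.30; pay $49.37 → $7,052.93
Installment 2: $7,052.93 +$49.37 interest = $7,102.30; pay $49.37 → $7,052.93
Installment 3: $7,052.93 +$49.37 interest = $7,102.30; pay $49.37 → $7,052.93
Installment 4: $7,052.93 +$49.37 interest = $7,102.30; pay $2,278.11 → $4,824.19
Installment 5: $4,824.19 +$49.37 interest = $4,873.56; pay $2,278.11 → $2,595.45
Installment 6: $2,595.45 +$49.37 interest = $2,644.82; pay $2,278.11 → $366.71
Installment 7: $366.71 +$49.37 interest = $416.08; pay $416.08 → $0.00
Total paid: $7,398.52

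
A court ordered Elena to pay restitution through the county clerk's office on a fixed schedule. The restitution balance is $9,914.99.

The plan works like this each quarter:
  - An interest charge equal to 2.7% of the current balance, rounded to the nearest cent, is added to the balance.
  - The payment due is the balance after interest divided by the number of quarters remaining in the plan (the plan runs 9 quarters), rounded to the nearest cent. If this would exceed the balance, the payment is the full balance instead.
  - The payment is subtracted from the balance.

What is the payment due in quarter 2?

$1,161.96

Quarter 1: opening $9,914.99; interest $267.70 → $10,182.69; payment $1,131.41; balance $9,051.28
Quarter 2: opening $9,051.28; interest $244.38 → $9,295.66; payment $1,161.96; balance $8,133.70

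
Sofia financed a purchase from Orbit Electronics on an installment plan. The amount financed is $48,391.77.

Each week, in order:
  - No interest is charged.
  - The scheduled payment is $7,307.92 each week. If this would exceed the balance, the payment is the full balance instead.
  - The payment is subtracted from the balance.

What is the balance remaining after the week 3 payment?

Week 1: opening $48,391.77; payment $7,307.92; balance $41,083.85
Week 2: opening $41,083.85; payment $7,307.92; balance $33,775.93
Week 3: opening $33,775.93; payment $7,307.92; balance $26,468.01

$26,468.01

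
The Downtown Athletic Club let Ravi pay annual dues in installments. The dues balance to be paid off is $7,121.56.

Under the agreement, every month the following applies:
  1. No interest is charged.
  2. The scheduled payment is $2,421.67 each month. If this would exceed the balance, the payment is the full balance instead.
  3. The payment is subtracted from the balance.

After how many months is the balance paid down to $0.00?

Month 1: $7,121.56 − $2,421.67 → $4,699.89
Month 2: $4,699.89 − $2,421.67 → $2,278.22
Month 3: $2,278.22 − $2,278.22 → $0.00
Balance reaches $0.00 in month 3.

3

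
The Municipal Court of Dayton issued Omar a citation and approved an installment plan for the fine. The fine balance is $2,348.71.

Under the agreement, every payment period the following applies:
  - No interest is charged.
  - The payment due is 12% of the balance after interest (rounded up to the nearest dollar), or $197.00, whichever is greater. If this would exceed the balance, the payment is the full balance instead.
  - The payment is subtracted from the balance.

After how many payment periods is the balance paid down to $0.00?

12

Payment period 1: $2,348.71 − $282.00 → $2,066.71
Payment period 2: $2,066.71 − $249.00 → $1,817.71
Payment period 3: $1,817.71 − $219.00 → $1,598.71
Payment period 4: $1,598.71 − $197.00 → $1,401.71
Payment period 5: $1,401.71 − $197.00 → $1,204.71
Payment period 6: $1,204.71 − $197.00 → $1,007.71
Payment period 7: $1,007.71 − $197.00 → $810.71
Payment period 8: $810.71 − $197.00 → $613.71
Payment period 9: $613.71 − $197.00 → $416.71
Payment period 10: $416.71 − $197.00 → $219.71
Payment period 11: $219.71 − $197.00 → $22.71
Payment period 12: $22.71 − $22.71 → $0.00
Balance reaches $0.00 in payment period 12.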